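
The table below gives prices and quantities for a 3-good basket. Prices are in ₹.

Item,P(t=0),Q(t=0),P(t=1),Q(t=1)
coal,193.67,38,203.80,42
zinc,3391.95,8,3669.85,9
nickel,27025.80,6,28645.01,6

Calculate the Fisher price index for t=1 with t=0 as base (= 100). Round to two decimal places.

Laspeyres component (base-period weights):
ΣP(t=1)Q(t=0) = 203.80×38 + 3669.85×8 + 28645.01×6 = 7744.4 + 29358.8 + 171870.06 = 208973.26
ΣP(t=0)Q(t=0) = 193.67×38 + 3391.95×8 + 27025.80×6 = 7359.46 + 27135.6 + 162154.8 = 196649.86
L = 208973.26 / 196649.86 × 100 = 106.2667
Paasche component (current-period weights):
ΣP(t=1)Q(t=1) = 203.80×42 + 3669.85×9 + 28645.01×6 = 8559.6 + 33028.65 + 171870.06 = 213458.31
ΣP(t=0)Q(t=1) = 193.67×42 + 3391.95×9 + 27025.80×6 = 8134.14 + 30527.55 + 162154.8 = 200816.49
P = 213458.31 / 200816.49 × 100 = 106.2952
Fisher = √(L × P) = √(106.2667 × 106.2952) = 106.2809

106.28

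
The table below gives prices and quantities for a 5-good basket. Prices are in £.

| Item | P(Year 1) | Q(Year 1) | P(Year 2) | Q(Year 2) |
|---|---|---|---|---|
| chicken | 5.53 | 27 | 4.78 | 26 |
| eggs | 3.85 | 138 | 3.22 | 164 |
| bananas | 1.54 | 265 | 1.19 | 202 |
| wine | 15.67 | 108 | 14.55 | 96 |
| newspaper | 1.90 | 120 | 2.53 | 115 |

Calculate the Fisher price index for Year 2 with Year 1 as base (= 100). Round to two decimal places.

Laspeyres component (base-period weights):
ΣP(Year 2)Q(Year 1) = 4.78×27 + 3.22×138 + 1.19×265 + 14.55×108 + 2.53×120 = 129.06 + 444.36 + 315.35 + 1571.4 + 303.6 = 2763.77
ΣP(Year 1)Q(Year 1) = 5.53×27 + 3.85×138 + 1.54×265 + 15.67×108 + 1.90×120 = 149.31 + 531.3 + 408.1 + 1692.36 + 228 = 3009.07
L = 2763.77 / 3009.07 × 100 = 91.8480
Paasche component (current-period weights):
ΣP(Year 2)Q(Year 2) = 4.78×26 + 3.22×164 + 1.19×202 + 14.55×96 + 2.53×115 = 124.28 + 528.08 + 240.38 + 1396.8 + 290.95 = 2580.49
ΣP(Year 1)Q(Year 2) = 5.53×26 + 3.85×164 + 1.54×202 + 15.67×96 + 1.90×115 = 143.78 + 631.4 + 311.08 + 1504.32 + 218.5 = 2809.08
P = 2580.49 / 2809.08 × 100 = 91.8625
Fisher = √(L × P) = √(91.8480 × 91.8625) = 91.8552

91.86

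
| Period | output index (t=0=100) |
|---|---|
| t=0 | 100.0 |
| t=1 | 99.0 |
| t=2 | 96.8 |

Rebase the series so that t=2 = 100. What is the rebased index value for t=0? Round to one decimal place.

103.3

Rebased(t=0) = 100.0 / 96.8 × 100 = 103.3058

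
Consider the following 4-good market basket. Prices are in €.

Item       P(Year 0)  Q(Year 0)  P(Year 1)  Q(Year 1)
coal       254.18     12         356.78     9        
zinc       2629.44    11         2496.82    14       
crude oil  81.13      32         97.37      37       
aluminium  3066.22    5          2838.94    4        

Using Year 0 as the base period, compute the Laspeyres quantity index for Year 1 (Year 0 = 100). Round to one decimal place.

Laspeyres quantity index uses base-period prices as weights.
ΣP(Year 0)·Q(Year 1) = 254.18×9 + 2629.44×14 + 81.13×37 + 3066.22×4 = 2287.62 + 36812.16 + 3001.81 + 12264.88 = 54366.47
ΣP(Year 0)·Q(Year 0) = 254.18×12 + 2629.44×11 + 81.13×32 + 3066.22×5 = 3050.16 + 28923.84 + 2596.16 + 15331.1 = 49901.26
Index = 54366.47 / 49901.26 × 100 = 108.9481

108.9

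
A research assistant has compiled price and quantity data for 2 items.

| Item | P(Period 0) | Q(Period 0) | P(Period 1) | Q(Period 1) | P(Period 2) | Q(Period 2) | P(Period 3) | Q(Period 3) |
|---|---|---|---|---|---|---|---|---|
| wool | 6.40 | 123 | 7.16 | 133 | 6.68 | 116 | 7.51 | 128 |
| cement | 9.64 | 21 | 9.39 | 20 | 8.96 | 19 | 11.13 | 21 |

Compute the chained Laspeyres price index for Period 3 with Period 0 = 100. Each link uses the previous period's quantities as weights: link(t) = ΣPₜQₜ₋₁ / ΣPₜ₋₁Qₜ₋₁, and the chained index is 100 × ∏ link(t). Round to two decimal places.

Link Period 0→Period 1:
ΣP(Period 1)Q(Period 0) = 7.16×123 + 9.39×21 = 880.68 + 197.19 = 1077.87
ΣP(Period 0)Q(Period 0) = 6.40×123 + 9.64×21 = 787.2 + 202.44 = 989.64
link = 1077.87/989.64 = 1.089154
Link Period 1→Period 2:
ΣP(Period 2)Q(Period 1) = 6.68×133 + 8.96×20 = 888.44 + 179.2 = 1067.64
ΣP(Period 1)Q(Period 1) = 7.16×133 + 9.39×20 = 952.28 + 187.8 = 1140.08
link = 1067.64/1140.08 = 0.936461
Link Period 2→Period 3:
ΣP(Period 3)Q(Period 2) = 7.51×116 + 11.13×19 = 871.16 + 211.47 = 1082.63
ΣP(Period 2)Q(Period 2) = 6.68×116 + 8.96×19 = 774.88 + 170.24 = 945.12
link = 1082.63/945.12 = 1.145495
Chained index = 100 × 1.089154 × 0.936461 × 1.145495 = 116.8347

116.83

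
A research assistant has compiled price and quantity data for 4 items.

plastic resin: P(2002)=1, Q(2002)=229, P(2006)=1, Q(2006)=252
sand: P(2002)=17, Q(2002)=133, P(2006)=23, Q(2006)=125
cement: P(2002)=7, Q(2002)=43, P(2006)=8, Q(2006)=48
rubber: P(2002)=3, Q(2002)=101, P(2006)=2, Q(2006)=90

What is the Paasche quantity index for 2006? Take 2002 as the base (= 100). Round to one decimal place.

96.3

Paasche quantity index uses current-period prices as weights.
ΣP(2006)·Q(2006) = 1×252 + 23×125 + 8×48 + 2×90 = 252 + 2875 + 384 + 180 = 3691
ΣP(2006)·Q(2002) = 1×229 + 23×133 + 8×43 + 2×101 = 229 + 3059 + 344 + 202 = 3834
Index = 3691 / 3834 × 100 = 96.2702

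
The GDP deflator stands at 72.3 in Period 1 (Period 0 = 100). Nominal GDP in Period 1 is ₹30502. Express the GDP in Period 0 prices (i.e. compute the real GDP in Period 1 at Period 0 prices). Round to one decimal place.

42188.1

Real = Nominal ÷ (Index/100) = 30502 ÷ (72.3/100)
     = 30502 ÷ 0.723 = 42188.1051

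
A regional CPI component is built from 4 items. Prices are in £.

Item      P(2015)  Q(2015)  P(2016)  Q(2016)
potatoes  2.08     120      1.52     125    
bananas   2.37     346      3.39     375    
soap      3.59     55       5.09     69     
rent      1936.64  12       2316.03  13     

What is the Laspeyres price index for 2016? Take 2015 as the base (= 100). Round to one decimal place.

120.1

Laspeyres price index uses base-period quantities as weights.
ΣP(2016)·Q(2015) = 1.52×120 + 3.39×346 + 5.09×55 + 2316.03×12 = 182.4 + 1172.94 + 279.95 + 27792.36 = 29427.65
ΣP(2015)·Q(2015) = 2.08×120 + 2.37×346 + 3.59×55 + 1936.64×12 = 249.6 + 820.02 + 197.45 + 23239.68 = 24506.75
Index = 29427.65 / 24506.75 × 100 = 120.0798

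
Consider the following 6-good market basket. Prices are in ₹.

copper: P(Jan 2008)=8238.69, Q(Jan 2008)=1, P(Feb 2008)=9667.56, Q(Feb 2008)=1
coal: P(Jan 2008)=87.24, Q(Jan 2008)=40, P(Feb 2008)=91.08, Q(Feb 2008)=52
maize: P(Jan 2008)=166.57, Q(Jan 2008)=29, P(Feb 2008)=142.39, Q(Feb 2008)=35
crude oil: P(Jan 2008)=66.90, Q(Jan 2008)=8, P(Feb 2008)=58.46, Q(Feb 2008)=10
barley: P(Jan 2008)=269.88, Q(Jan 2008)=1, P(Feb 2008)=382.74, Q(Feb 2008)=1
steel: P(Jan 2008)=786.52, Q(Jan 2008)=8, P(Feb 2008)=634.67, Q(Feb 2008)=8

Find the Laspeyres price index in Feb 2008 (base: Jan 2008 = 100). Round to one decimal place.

98.8

Laspeyres price index uses base-period quantities as weights.
ΣP(Feb 2008)·Q(Jan 2008) = 9667.56×1 + 91.08×40 + 142.39×29 + 58.46×8 + 382.74×1 + 634.67×8 = 9667.56 + 3643.2 + 4129.31 + 467.68 + 382.74 + 5077.36 = 23367.85
ΣP(Jan 2008)·Q(Jan 2008) = 8238.69×1 + 87.24×40 + 166.57×29 + 66.90×8 + 269.88×1 + 786.52×8 = 8238.69 + 3489.6 + 4830.53 + 535.2 + 269.88 + 6292.16 = 23656.06
Index = 23367.85 / 23656.06 × 100 = 98.7817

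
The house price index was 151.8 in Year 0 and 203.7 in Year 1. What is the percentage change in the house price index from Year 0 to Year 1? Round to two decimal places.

Change = (203.7 − 151.8) / 151.8 × 100
       = 51.9 / 151.8 × 100 = 34.1897%

34.19%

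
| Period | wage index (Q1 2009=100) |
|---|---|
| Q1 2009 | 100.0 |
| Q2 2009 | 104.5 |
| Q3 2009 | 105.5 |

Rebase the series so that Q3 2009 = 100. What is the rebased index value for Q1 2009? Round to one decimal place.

94.8

Rebased(Q1 2009) = 100.0 / 105.5 × 100 = 94.7867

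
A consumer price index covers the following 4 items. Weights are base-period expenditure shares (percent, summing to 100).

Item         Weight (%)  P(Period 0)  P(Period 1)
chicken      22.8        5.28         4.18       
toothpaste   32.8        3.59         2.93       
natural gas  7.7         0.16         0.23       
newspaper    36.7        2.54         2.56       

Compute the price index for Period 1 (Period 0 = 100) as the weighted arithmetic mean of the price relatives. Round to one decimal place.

chicken: 22.8 × (4.18/5.28) = 22.8 × 0.791667 = 18.0500
toothpaste: 32.8 × (2.93/3.59) = 32.8 × 0.816156 = 26.7699
natural gas: 7.7 × (0.23/0.16) = 7.7 × 1.437500 = 11.0687
newspaper: 36.7 × (2.56/2.54) = 36.7 × 1.007874 = 36.9890
Index = Σ wᵢ·(p₁ᵢ/p₀ᵢ) = 18.0500 + 26.7699 + 11.0687 + 36.9890 = 92.8776

92.9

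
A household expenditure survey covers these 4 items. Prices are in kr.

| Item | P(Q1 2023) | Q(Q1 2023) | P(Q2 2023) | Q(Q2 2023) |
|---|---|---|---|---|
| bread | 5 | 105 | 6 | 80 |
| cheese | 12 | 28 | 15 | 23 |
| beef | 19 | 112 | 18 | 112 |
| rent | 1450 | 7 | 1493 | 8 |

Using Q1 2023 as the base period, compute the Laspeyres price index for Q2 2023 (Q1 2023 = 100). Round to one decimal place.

102.9

Laspeyres price index uses base-period quantities as weights.
ΣP(Q2 2023)·Q(Q1 2023) = 6×105 + 15×28 + 18×112 + 1493×7 = 630 + 420 + 2016 + 10451 = 13517
ΣP(Q1 2023)·Q(Q1 2023) = 5×105 + 12×28 + 19×112 + 1450×7 = 525 + 336 + 2128 + 10150 = 13139
Index = 13517 / 13139 × 100 = 102.8769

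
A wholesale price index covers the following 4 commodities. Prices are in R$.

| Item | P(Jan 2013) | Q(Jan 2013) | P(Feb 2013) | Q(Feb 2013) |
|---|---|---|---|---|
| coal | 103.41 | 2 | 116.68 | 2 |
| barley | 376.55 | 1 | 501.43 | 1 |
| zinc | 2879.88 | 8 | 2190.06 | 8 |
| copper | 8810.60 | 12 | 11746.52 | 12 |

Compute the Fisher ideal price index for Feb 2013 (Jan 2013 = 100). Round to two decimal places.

Laspeyres component (base-period weights):
ΣP(Feb 2013)Q(Jan 2013) = 116.68×2 + 501.43×1 + 2190.06×8 + 11746.52×12 = 233.36 + 501.43 + 17520.48 + 140958.24 = 159213.51
ΣP(Jan 2013)Q(Jan 2013) = 103.41×2 + 376.55×1 + 2879.88×8 + 8810.60×12 = 206.82 + 376.55 + 23039.04 + 105727.2 = 129349.61
L = 159213.51 / 129349.61 × 100 = 123.0877
Paasche component (current-period weights):
ΣP(Feb 2013)Q(Feb 2013) = 116.68×2 + 501.43×1 + 2190.06×8 + 11746.52×12 = 233.36 + 501.43 + 17520.48 + 140958.24 = 159213.51
ΣP(Jan 2013)Q(Feb 2013) = 103.41×2 + 376.55×1 + 2879.88×8 + 8810.60×12 = 206.82 + 376.55 + 23039.04 + 105727.2 = 129349.61
P = 159213.51 / 129349.61 × 100 = 123.0877
Fisher = √(L × P) = √(123.0877 × 123.0877) = 123.0877

123.09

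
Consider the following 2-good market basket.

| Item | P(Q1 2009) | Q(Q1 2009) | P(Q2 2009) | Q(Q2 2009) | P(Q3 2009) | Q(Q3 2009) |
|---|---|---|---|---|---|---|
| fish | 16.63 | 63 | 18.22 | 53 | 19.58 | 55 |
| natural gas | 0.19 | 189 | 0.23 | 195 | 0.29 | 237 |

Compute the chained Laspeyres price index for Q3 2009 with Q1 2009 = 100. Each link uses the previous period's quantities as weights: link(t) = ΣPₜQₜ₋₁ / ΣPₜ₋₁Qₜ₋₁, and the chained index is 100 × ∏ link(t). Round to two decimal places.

119.06

Link Q1 2009→Q2 2009:
ΣP(Q2 2009)Q(Q1 2009) = 18.22×63 + 0.23×189 = 1147.86 + 43.47 = 1191.33
ΣP(Q1 2009)Q(Q1 2009) = 16.63×63 + 0.19×189 = 1047.69 + 35.91 = 1083.6
link = 1191.33/1083.6 = 1.099419
Link Q2 2009→Q3 2009:
ΣP(Q3 2009)Q(Q2 2009) = 19.58×53 + 0.29×195 = 1037.74 + 56.55 = 1094.29
ΣP(Q2 2009)Q(Q2 2009) = 18.22×53 + 0.23×195 = 965.66 + 44.85 = 1010.51
link = 1094.29/1010.51 = 1.082909
Chained index = 100 × 1.099419 × 1.082909 = 119.0570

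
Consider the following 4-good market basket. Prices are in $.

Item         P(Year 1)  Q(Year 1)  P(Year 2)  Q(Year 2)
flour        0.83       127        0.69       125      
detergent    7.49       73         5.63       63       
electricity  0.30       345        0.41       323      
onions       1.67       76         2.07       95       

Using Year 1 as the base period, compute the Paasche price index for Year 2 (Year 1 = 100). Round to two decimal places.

92.64

Paasche price index uses current-period quantities as weights.
ΣP(Year 2)·Q(Year 2) = 0.69×125 + 5.63×63 + 0.41×323 + 2.07×95 = 86.25 + 354.69 + 132.43 + 196.65 = 770.02
ΣP(Year 1)·Q(Year 2) = 0.83×125 + 7.49×63 + 0.30×323 + 1.67×95 = 103.75 + 471.87 + 96.9 + 158.65 = 831.17
Index = 770.02 / 831.17 × 100 = 92.6429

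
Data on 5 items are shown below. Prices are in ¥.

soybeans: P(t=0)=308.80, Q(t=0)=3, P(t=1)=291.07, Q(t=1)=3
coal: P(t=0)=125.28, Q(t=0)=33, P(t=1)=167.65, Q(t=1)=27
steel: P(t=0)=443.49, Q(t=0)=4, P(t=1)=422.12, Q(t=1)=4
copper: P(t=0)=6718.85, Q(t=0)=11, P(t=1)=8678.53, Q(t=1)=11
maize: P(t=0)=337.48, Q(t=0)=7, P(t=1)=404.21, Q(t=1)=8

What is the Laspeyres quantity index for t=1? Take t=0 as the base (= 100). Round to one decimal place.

Laspeyres quantity index uses base-period prices as weights.
ΣP(t=0)·Q(t=1) = 308.80×3 + 125.28×27 + 443.49×4 + 6718.85×11 + 337.48×8 = 926.4 + 3382.56 + 1773.96 + 73907.35 + 2699.84 = 82690.11
ΣP(t=0)·Q(t=0) = 308.80×3 + 125.28×33 + 443.49×4 + 6718.85×11 + 337.48×7 = 926.4 + 4134.24 + 1773.96 + 73907.35 + 2362.36 = 83104.31
Index = 82690.11 / 83104.31 × 100 = 99.5016

99.5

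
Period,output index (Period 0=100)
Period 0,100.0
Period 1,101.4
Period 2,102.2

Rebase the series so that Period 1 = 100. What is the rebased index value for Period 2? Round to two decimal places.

Rebased(Period 2) = 102.2 / 101.4 × 100 = 100.7890

100.79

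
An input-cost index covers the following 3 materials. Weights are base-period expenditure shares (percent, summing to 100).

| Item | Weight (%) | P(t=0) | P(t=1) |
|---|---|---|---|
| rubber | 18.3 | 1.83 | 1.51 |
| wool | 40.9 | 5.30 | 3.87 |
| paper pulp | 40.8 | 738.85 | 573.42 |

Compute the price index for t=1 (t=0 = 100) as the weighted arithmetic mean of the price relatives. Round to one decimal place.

rubber: 18.3 × (1.51/1.83) = 18.3 × 0.825137 = 15.1000
wool: 40.9 × (3.87/5.30) = 40.9 × 0.730189 = 29.8647
paper pulp: 40.8 × (573.42/738.85) = 40.8 × 0.776098 = 31.6648
Index = Σ wᵢ·(p₁ᵢ/p₀ᵢ) = 15.1000 + 29.8647 + 31.6648 = 76.6295

76.6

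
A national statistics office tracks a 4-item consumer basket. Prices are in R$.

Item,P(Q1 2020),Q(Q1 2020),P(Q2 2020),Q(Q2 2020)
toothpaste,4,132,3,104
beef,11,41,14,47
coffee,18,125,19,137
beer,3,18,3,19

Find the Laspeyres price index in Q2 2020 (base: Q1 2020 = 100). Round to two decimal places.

Laspeyres price index uses base-period quantities as weights.
ΣP(Q2 2020)·Q(Q1 2020) = 3×132 + 14×41 + 19×125 + 3×18 = 396 + 574 + 2375 + 54 = 3399
ΣP(Q1 2020)·Q(Q1 2020) = 4×132 + 11×41 + 18×125 + 3×18 = 528 + 451 + 2250 + 54 = 3283
Index = 3399 / 3283 × 100 = 103.5334

103.53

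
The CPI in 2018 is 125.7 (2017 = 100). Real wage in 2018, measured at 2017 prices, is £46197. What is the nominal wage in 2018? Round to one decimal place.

58069.6

Nominal = Real × (Index/100) = 46197 × (125.7/100)
        = 46197 × 1.257 = 58069.6290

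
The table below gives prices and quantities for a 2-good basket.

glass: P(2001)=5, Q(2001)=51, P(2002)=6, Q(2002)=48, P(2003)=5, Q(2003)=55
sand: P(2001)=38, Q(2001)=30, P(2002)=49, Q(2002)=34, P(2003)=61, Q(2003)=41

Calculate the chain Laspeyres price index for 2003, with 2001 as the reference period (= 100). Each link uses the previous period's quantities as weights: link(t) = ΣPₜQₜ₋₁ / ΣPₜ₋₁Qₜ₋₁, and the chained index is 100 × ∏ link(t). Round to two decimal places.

Link 2001→2002:
ΣP(2002)Q(2001) = 6×51 + 49×30 = 306 + 1470 = 1776
ΣP(2001)Q(2001) = 5×51 + 38×30 = 255 + 1140 = 1395
link = 1776/1395 = 1.273118
Link 2002→2003:
ΣP(2003)Q(2002) = 5×48 + 61×34 = 240 + 2074 = 2314
ΣP(2002)Q(2002) = 6×48 + 49×34 = 288 + 1666 = 1954
link = 2314/1954 = 1.184237
Chained index = 100 × 1.273118 × 1.184237 = 150.7674

150.77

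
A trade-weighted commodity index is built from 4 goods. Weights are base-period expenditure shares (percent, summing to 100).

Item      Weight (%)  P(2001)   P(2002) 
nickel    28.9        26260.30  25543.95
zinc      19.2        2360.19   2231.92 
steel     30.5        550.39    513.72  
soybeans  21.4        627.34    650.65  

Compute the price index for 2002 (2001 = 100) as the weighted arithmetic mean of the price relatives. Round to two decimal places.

96.93

nickel: 28.9 × (25543.95/26260.30) = 28.9 × 0.972721 = 28.1116
zinc: 19.2 × (2231.92/2360.19) = 19.2 × 0.945653 = 18.1565
steel: 30.5 × (513.72/550.39) = 30.5 × 0.933375 = 28.4679
soybeans: 21.4 × (650.65/627.34) = 21.4 × 1.037157 = 22.1952
Index = Σ wᵢ·(p₁ᵢ/p₀ᵢ) = 28.1116 + 18.1565 + 28.4679 + 22.1952 = 96.9313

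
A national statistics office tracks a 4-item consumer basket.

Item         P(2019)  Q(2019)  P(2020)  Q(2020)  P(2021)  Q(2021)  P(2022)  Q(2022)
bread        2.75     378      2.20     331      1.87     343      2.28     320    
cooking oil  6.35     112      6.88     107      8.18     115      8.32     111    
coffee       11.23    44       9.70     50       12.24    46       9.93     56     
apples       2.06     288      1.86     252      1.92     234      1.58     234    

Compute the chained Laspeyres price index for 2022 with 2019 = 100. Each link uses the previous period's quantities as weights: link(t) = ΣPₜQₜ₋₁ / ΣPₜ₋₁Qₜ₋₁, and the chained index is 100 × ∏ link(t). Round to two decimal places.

Link 2019→2020:
ΣP(2020)Q(2019) = 2.20×378 + 6.88×112 + 9.70×44 + 1.86×288 = 831.6 + 770.56 + 426.8 + 535.68 = 2564.64
ΣP(2019)Q(2019) = 2.75×378 + 6.35×112 + 11.23×44 + 2.06×288 = 1039.5 + 711.2 + 494.12 + 593.28 = 2838.1
link = 2564.64/2838.1 = 0.903647
Link 2020→2021:
ΣP(2021)Q(2020) = 1.87×331 + 8.18×107 + 12.24×50 + 1.92×252 = 618.97 + 875.26 + 612 + 483.84 = 2590.07
ΣP(2020)Q(2020) = 2.20×331 + 6.88×107 + 9.70×50 + 1.86×252 = 728.2 + 736.16 + 485 + 468.72 = 2418.08
link = 2590.07/2418.08 = 1.071127
Link 2021→2022:
ΣP(2022)Q(2021) = 2.28×343 + 8.32×115 + 9.93×46 + 1.58×234 = 782.04 + 956.8 + 456.78 + 369.72 = 2565.34
ΣP(2021)Q(2021) = 1.87×343 + 8.18×115 + 12.24×46 + 1.92×234 = 641.41 + 940.7 + 563.04 + 449.28 = 2594.43
link = 2565.34/2594.43 = 0.988788
Chained index = 100 × 0.903647 × 1.071127 × 0.988788 = 95.7067

95.71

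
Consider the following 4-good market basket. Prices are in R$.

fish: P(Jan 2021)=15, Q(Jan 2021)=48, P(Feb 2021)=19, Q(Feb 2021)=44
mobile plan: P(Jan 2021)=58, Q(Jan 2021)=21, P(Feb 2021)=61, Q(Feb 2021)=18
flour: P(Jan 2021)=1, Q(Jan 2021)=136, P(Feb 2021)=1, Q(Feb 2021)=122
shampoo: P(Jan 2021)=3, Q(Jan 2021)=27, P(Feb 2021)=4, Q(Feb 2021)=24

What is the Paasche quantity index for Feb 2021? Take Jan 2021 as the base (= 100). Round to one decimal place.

88.3

Paasche quantity index uses current-period prices as weights.
ΣP(Feb 2021)·Q(Feb 2021) = 19×44 + 61×18 + 1×122 + 4×24 = 836 + 1098 + 122 + 96 = 2152
ΣP(Feb 2021)·Q(Jan 2021) = 19×48 + 61×21 + 1×136 + 4×27 = 912 + 1281 + 136 + 108 = 2437
Index = 2152 / 2437 × 100 = 88.3053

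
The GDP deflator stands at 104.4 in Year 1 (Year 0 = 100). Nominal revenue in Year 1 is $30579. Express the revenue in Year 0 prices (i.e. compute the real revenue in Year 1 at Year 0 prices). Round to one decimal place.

Real = Nominal ÷ (Index/100) = 30579 ÷ (104.4/100)
     = 30579 ÷ 1.044 = 29290.2299

29290.2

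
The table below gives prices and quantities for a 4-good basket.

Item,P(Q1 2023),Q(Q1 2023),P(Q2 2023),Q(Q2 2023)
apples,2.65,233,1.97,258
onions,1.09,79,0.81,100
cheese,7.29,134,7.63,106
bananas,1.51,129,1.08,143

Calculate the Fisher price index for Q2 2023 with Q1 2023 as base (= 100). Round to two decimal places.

88.49

Laspeyres component (base-period weights):
ΣP(Q2 2023)Q(Q1 2023) = 1.97×233 + 0.81×79 + 7.63×134 + 1.08×129 = 459.01 + 63.99 + 1022.42 + 139.32 = 1684.74
ΣP(Q1 2023)Q(Q1 2023) = 2.65×233 + 1.09×79 + 7.29×134 + 1.51×129 = 617.45 + 86.11 + 976.86 + 194.79 = 1875.21
L = 1684.74 / 1875.21 × 100 = 89.8427
Paasche component (current-period weights):
ΣP(Q2 2023)Q(Q2 2023) = 1.97×258 + 0.81×100 + 7.63×106 + 1.08×143 = 508.26 + 81 + 808.78 + 154.44 = 1552.48
ΣP(Q1 2023)Q(Q2 2023) = 2.65×258 + 1.09×100 + 7.29×106 + 1.51×143 = 683.7 + 109 + 772.74 + 215.93 = 1781.37
P = 1552.48 / 1781.37 × 100 = 87.1509
Fisher = √(L × P) = √(89.8427 × 87.1509) = 88.4866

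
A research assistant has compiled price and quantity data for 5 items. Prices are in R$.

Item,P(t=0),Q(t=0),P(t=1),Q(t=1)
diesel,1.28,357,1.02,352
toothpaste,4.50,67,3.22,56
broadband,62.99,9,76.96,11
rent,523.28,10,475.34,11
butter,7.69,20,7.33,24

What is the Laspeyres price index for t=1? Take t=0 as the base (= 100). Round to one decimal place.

92.0

Laspeyres price index uses base-period quantities as weights.
ΣP(t=1)·Q(t=0) = 1.02×357 + 3.22×67 + 76.96×9 + 475.34×10 + 7.33×20 = 364.14 + 215.74 + 692.64 + 4753.4 + 146.6 = 6172.52
ΣP(t=0)·Q(t=0) = 1.28×357 + 4.50×67 + 62.99×9 + 523.28×10 + 7.69×20 = 456.96 + 301.5 + 566.91 + 5232.8 + 153.8 = 6711.97
Index = 6172.52 / 6711.97 × 100 = 91.9629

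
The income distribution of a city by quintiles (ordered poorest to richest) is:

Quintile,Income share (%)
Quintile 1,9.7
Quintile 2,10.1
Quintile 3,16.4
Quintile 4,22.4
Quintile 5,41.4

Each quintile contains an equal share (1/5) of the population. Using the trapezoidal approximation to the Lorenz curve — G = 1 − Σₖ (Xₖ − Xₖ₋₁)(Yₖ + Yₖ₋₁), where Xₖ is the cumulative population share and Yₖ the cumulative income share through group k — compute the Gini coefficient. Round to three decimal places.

Cumulative income shares Yₖ: 0.0970, 0.1980, 0.3620, 0.5860, 1.0000
Σ (Xₖ−Xₖ₋₁)(Yₖ+Yₖ₋₁) = (1/5)(0.0970+0.0000) + (1/5)(0.1980+0.0970) + (1/5)(0.3620+0.1980) + (1/5)(0.5860+0.3620) + (1/5)(1.0000+0.5860)
  = 0.0194 + 0.0590 + 0.1120 + 0.1896 + 0.3172 = 0.6972
G = 1 − 0.6972 = 0.3028

0.303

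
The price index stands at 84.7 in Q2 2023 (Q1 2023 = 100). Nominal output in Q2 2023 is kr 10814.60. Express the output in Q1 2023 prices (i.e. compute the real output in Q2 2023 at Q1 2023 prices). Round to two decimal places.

Real = Nominal ÷ (Index/100) = 10814.60 ÷ (84.7/100)
     = 10814.60 ÷ 0.847 = 12768.1228

12768.12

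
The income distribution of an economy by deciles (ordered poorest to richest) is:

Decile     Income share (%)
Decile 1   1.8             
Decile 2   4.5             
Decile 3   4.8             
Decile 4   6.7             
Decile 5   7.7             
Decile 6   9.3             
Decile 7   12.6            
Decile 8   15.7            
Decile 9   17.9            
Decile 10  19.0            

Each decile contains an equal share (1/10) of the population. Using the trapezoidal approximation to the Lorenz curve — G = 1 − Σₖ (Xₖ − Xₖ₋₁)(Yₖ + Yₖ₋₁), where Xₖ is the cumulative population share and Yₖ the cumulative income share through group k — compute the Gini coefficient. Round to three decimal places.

Cumulative income shares Yₖ: 0.0180, 0.0630, 0.1110, 0.1780, 0.2550, 0.3480, 0.4740, 0.6310, 0.8100, 1.0000
Σ (Xₖ−Xₖ₋₁)(Yₖ+Yₖ₋₁) = (1/10)(0.0180+0.0000) + (1/10)(0.0630+0.0180) + (1/10)(0.1110+0.0630) + (1/10)(0.1780+0.1110) + (1/10)(0.2550+0.1780) + (1/10)(0.3480+0.2550) + (1/10)(0.4740+0.3480) + (1/10)(0.6310+0.4740) + (1/10)(0.8100+0.6310) + (1/10)(1.0000+0.8100)
  = 0.0018 + 0.0081 + 0.0174 + 0.0289 + 0.0433 + 0.0603 + 0.0822 + 0.1105 + 0.1441 + 0.1810 = 0.6776
G = 1 − 0.6776 = 0.3224

0.322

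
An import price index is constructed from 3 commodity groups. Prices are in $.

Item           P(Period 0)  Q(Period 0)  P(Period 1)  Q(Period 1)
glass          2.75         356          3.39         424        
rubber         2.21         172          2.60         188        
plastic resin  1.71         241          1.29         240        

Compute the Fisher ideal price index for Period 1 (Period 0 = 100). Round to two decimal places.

111.59

Laspeyres component (base-period weights):
ΣP(Period 1)Q(Period 0) = 3.39×356 + 2.60×172 + 1.29×241 = 1206.84 + 447.2 + 310.89 = 1964.93
ΣP(Period 0)Q(Period 0) = 2.75×356 + 2.21×172 + 1.71×241 = 979 + 380.12 + 412.11 = 1771.23
L = 1964.93 / 1771.23 × 100 = 110.9359
Paasche component (current-period weights):
ΣP(Period 1)Q(Period 1) = 3.39×424 + 2.60×188 + 1.29×240 = 1437.36 + 488.8 + 309.6 = 2235.76
ΣP(Period 0)Q(Period 1) = 2.75×424 + 2.21×188 + 1.71×240 = 1166 + 415.48 + 410.4 = 1991.88
P = 2235.76 / 1991.88 × 100 = 112.2437
Fisher = √(L × P) = √(110.9359 × 112.2437) = 111.5879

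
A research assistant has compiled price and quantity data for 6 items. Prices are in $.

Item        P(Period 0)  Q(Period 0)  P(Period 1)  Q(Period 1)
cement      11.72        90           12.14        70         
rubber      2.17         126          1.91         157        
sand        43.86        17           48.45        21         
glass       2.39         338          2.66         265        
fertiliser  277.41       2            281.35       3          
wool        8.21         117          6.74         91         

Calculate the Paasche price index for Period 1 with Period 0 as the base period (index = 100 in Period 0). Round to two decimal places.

100.80

Paasche price index uses current-period quantities as weights.
ΣP(Period 1)·Q(Period 1) = 12.14×70 + 1.91×157 + 48.45×21 + 2.66×265 + 281.35×3 + 6.74×91 = 849.8 + 299.87 + 1017.45 + 704.9 + 844.05 + 613.34 = 4329.41
ΣP(Period 0)·Q(Period 1) = 11.72×70 + 2.17×157 + 43.86×21 + 2.39×265 + 277.41×3 + 8.21×91 = 820.4 + 340.69 + 921.06 + 633.35 + 832.23 + 747.11 = 4294.84
Index = 4329.41 / 4294.84 × 100 = 100.8049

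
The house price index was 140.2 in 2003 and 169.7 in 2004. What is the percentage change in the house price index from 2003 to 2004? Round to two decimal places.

21.04%

Change = (169.7 − 140.2) / 140.2 × 100
       = 29.5 / 140.2 × 100 = 21.0414%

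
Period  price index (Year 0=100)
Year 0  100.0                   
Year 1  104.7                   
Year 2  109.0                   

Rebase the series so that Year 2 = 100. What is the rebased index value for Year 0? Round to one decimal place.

Rebased(Year 0) = 100.0 / 109.0 × 100 = 91.7431

91.7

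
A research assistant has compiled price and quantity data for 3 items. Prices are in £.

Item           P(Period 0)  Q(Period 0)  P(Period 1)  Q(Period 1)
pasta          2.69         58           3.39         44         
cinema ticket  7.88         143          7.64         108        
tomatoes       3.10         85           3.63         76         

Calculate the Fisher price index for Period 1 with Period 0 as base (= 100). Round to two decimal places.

103.53

Laspeyres component (base-period weights):
ΣP(Period 1)Q(Period 0) = 3.39×58 + 7.64×143 + 3.63×85 = 196.62 + 1092.52 + 308.55 = 1597.69
ΣP(Period 0)Q(Period 0) = 2.69×58 + 7.88×143 + 3.10×85 = 156.02 + 1126.84 + 263.5 = 1546.36
L = 1597.69 / 1546.36 × 100 = 103.3194
Paasche component (current-period weights):
ΣP(Period 1)Q(Period 1) = 3.39×44 + 7.64×108 + 3.63×76 = 149.16 + 825.12 + 275.88 = 1250.16
ΣP(Period 0)Q(Period 1) = 2.69×44 + 7.88×108 + 3.10×76 = 118.36 + 851.04 + 235.6 = 1205
P = 1250.16 / 1205 × 100 = 103.7477
Fisher = √(L × P) = √(103.3194 × 103.7477) = 103.5333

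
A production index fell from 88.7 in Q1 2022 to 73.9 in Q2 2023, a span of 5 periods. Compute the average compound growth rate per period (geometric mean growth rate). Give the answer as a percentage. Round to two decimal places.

Growth factor = (73.9/88.7)^(1/5) = (0.833145)^(1/5) = 0.964149
Growth rate = 0.964149 − 1 = -0.035851 = -3.5851%

-3.59%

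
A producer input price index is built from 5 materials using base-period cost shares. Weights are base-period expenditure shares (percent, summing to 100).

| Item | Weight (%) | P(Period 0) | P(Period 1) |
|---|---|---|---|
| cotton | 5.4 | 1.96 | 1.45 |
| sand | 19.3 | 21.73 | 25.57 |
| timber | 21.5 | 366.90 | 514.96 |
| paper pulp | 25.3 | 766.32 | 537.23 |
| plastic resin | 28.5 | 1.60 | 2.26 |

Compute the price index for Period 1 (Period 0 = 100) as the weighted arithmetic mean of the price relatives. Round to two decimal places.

cotton: 5.4 × (1.45/1.96) = 5.4 × 0.739796 = 3.9949
sand: 19.3 × (25.57/21.73) = 19.3 × 1.176714 = 22.7106
timber: 21.5 × (514.96/366.90) = 21.5 × 1.403543 = 30.1762
paper pulp: 25.3 × (537.23/766.32) = 25.3 × 0.701052 = 17.7366
plastic resin: 28.5 × (2.26/1.60) = 28.5 × 1.412500 = 40.2562
Index = Σ wᵢ·(p₁ᵢ/p₀ᵢ) = 3.9949 + 22.7106 + 30.1762 + 17.7366 + 40.2562 = 114.8745

114.87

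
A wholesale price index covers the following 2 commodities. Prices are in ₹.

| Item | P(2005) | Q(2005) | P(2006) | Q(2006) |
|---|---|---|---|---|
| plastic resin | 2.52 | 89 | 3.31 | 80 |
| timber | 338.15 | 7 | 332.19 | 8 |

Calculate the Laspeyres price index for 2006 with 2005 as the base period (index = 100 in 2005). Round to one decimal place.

Laspeyres price index uses base-period quantities as weights.
ΣP(2006)·Q(2005) = 3.31×89 + 332.19×7 = 294.59 + 2325.33 = 2619.92
ΣP(2005)·Q(2005) = 2.52×89 + 338.15×7 = 224.28 + 2367.05 = 2591.33
Index = 2619.92 / 2591.33 × 100 = 101.1033

101.1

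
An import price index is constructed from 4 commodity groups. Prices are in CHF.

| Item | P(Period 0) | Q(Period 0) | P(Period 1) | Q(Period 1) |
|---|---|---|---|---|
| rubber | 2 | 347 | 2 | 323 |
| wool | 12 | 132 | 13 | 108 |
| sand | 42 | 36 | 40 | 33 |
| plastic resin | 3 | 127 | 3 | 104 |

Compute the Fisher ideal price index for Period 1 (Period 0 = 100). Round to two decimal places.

101.30

Laspeyres component (base-period weights):
ΣP(Period 1)Q(Period 0) = 2×347 + 13×132 + 40×36 + 3×127 = 694 + 1716 + 1440 + 381 = 4231
ΣP(Period 0)Q(Period 0) = 2×347 + 12×132 + 42×36 + 3×127 = 694 + 1584 + 1512 + 381 = 4171
L = 4231 / 4171 × 100 = 101.4385
Paasche component (current-period weights):
ΣP(Period 1)Q(Period 1) = 2×323 + 13×108 + 40×33 + 3×104 = 646 + 1404 + 1320 + 312 = 3682
ΣP(Period 0)Q(Period 1) = 2×323 + 12×108 + 42×33 + 3×104 = 646 + 1296 + 1386 + 312 = 3640
P = 3682 / 3640 × 100 = 101.1538
Fisher = √(L × P) = √(101.4385 × 101.1538) = 101.2961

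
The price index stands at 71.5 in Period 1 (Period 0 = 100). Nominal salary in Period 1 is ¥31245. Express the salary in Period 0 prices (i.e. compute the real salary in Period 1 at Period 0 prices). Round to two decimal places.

43699.30

Real = Nominal ÷ (Index/100) = 31245 ÷ (71.5/100)
     = 31245 ÷ 0.715 = 43699.3007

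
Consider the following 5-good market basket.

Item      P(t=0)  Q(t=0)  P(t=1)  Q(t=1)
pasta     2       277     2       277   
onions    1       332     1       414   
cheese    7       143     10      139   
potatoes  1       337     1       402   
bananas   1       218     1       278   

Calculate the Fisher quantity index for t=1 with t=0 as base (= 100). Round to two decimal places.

Laspeyres component (base-period weights):
ΣP(t=0)Q(t=1) = 2×277 + 1×414 + 7×139 + 1×402 + 1×278 = 554 + 414 + 973 + 402 + 278 = 2621
ΣP(t=0)Q(t=0) = 2×277 + 1×332 + 7×143 + 1×337 + 1×218 = 554 + 332 + 1001 + 337 + 218 = 2442
L = 2621 / 2442 × 100 = 107.3301
Paasche component (current-period weights):
ΣP(t=1)Q(t=1) = 2×277 + 1×414 + 10×139 + 1×402 + 1×278 = 554 + 414 + 1390 + 402 + 278 = 3038
ΣP(t=1)Q(t=0) = 2×277 + 1×332 + 10×143 + 1×337 + 1×218 = 554 + 332 + 1430 + 337 + 218 = 2871
P = 3038 / 2871 × 100 = 105.8168
Fisher = √(L × P) = √(107.3301 × 105.8168) = 106.5707

106.57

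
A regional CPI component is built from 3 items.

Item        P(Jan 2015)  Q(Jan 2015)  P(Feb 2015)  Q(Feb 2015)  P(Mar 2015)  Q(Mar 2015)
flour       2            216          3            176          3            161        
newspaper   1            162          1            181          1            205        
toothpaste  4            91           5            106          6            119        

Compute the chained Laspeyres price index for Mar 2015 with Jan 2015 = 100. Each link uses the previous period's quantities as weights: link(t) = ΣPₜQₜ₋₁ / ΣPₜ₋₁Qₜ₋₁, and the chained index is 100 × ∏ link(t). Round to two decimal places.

Link Jan 2015→Feb 2015:
ΣP(Feb 2015)Q(Jan 2015) = 3×216 + 1×162 + 5×91 = 648 + 162 + 455 = 1265
ΣP(Jan 2015)Q(Jan 2015) = 2×216 + 1×162 + 4×91 = 432 + 162 + 364 = 958
link = 1265/958 = 1.320459
Link Feb 2015→Mar 2015:
ΣP(Mar 2015)Q(Feb 2015) = 3×176 + 1×181 + 6×106 = 528 + 181 + 636 = 1345
ΣP(Feb 2015)Q(Feb 2015) = 3×176 + 1×181 + 5×106 = 528 + 181 + 530 = 1239
link = 1345/1239 = 1.085553
Chained index = 100 × 1.320459 × 1.085553 = 143.3428

143.34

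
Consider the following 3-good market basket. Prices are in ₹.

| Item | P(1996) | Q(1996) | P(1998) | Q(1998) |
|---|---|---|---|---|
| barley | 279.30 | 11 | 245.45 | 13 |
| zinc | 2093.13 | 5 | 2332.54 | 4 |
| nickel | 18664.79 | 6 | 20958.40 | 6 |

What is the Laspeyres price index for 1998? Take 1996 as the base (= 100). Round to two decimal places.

111.62

Laspeyres price index uses base-period quantities as weights.
ΣP(1998)·Q(1996) = 245.45×11 + 2332.54×5 + 20958.40×6 = 2699.95 + 11662.7 + 125750.4 = 140113.05
ΣP(1996)·Q(1996) = 279.30×11 + 2093.13×5 + 18664.79×6 = 3072.3 + 10465.65 + 111988.74 = 125526.69
Index = 140113.05 / 125526.69 × 100 = 111.6201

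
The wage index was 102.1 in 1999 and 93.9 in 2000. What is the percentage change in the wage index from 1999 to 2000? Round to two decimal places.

Change = (93.9 − 102.1) / 102.1 × 100
       = -8.2 / 102.1 × 100 = -8.0313%

-8.03%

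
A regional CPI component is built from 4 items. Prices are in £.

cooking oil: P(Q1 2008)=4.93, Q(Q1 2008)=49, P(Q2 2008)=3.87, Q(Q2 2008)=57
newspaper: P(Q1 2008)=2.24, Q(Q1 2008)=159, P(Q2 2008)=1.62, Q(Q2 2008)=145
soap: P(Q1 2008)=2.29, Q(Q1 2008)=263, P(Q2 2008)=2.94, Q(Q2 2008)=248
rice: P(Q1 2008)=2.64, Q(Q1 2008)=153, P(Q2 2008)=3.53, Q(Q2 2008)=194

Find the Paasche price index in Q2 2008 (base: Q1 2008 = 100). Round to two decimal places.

110.89

Paasche price index uses current-period quantities as weights.
ΣP(Q2 2008)·Q(Q2 2008) = 3.87×57 + 1.62×145 + 2.94×248 + 3.53×194 = 220.59 + 234.9 + 729.12 + 684.82 = 1869.43
ΣP(Q1 2008)·Q(Q2 2008) = 4.93×57 + 2.24×145 + 2.29×248 + 2.64×194 = 281.01 + 324.8 + 567.92 + 512.16 = 1685.89
Index = 1869.43 / 1685.89 × 100 = 110.8868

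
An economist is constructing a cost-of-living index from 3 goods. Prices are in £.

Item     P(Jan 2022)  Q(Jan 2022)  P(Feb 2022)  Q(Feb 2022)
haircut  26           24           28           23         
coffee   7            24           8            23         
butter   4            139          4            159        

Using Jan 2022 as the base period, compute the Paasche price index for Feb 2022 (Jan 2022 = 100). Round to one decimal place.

Paasche price index uses current-period quantities as weights.
ΣP(Feb 2022)·Q(Feb 2022) = 28×23 + 8×23 + 4×159 = 644 + 184 + 636 = 1464
ΣP(Jan 2022)·Q(Feb 2022) = 26×23 + 7×23 + 4×159 = 598 + 161 + 636 = 1395
Index = 1464 / 1395 × 100 = 104.9462

104.9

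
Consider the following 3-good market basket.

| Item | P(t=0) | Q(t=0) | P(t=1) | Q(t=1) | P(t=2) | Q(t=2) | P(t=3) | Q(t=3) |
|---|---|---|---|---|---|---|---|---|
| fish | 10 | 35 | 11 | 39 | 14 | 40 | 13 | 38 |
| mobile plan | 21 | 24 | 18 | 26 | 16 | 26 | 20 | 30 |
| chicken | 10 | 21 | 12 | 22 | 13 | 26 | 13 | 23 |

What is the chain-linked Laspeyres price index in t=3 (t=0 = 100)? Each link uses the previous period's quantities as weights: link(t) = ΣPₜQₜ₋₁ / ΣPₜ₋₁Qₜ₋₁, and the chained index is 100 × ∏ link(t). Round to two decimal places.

113.26

Link t=0→t=1:
ΣP(t=1)Q(t=0) = 11×35 + 18×24 + 12×21 = 385 + 432 + 252 = 1069
ΣP(t=0)Q(t=0) = 10×35 + 21×24 + 10×21 = 350 + 504 + 210 = 1064
link = 1069/1064 = 1.004699
Link t=1→t=2:
ΣP(t=2)Q(t=1) = 14×39 + 16×26 + 13×22 = 546 + 416 + 286 = 1248
ΣP(t=1)Q(t=1) = 11×39 + 18×26 + 12×22 = 429 + 468 + 264 = 1161
link = 1248/1161 = 1.074935
Link t=2→t=3:
ΣP(t=3)Q(t=2) = 13×40 + 20×26 + 13×26 = 520 + 520 + 338 = 1378
ΣP(t=2)Q(t=2) = 14×40 + 16×26 + 13×26 = 560 + 416 + 338 = 1314
link = 1378/1314 = 1.048706
Chained index = 100 × 1.004699 × 1.074935 × 1.048706 = 113.2589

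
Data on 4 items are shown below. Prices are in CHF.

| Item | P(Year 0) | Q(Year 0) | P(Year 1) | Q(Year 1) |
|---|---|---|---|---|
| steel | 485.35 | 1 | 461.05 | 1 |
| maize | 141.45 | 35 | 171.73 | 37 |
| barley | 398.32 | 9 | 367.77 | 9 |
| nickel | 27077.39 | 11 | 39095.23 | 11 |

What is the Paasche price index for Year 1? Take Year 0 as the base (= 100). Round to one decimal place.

143.3

Paasche price index uses current-period quantities as weights.
ΣP(Year 1)·Q(Year 1) = 461.05×1 + 171.73×37 + 367.77×9 + 39095.23×11 = 461.05 + 6354.01 + 3309.93 + 430047.53 = 440172.52
ΣP(Year 0)·Q(Year 1) = 485.35×1 + 141.45×37 + 398.32×9 + 27077.39×11 = 485.35 + 5233.65 + 3584.88 + 297851.29 = 307155.17
Index = 440172.52 / 307155.17 × 100 = 143.3062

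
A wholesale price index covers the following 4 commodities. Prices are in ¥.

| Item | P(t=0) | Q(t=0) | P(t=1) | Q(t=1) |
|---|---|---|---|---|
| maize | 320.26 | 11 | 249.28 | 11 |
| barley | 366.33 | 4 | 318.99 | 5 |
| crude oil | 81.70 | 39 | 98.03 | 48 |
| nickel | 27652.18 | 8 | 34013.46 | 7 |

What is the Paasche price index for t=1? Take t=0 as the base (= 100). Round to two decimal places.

121.84

Paasche price index uses current-period quantities as weights.
ΣP(t=1)·Q(t=1) = 249.28×11 + 318.99×5 + 98.03×48 + 34013.46×7 = 2742.08 + 1594.95 + 4705.44 + 238094.22 = 247136.69
ΣP(t=0)·Q(t=1) = 320.26×11 + 366.33×5 + 81.70×48 + 27652.18×7 = 3522.86 + 1831.65 + 3921.6 + 193565.26 = 202841.37
Index = 247136.69 / 202841.37 × 100 = 121.8374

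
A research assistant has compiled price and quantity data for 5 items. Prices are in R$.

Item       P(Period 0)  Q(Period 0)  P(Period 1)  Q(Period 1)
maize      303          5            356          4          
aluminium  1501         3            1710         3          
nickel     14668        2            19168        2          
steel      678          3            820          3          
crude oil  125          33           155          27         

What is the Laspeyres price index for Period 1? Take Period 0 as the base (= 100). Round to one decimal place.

127.2

Laspeyres price index uses base-period quantities as weights.
ΣP(Period 1)·Q(Period 0) = 356×5 + 1710×3 + 19168×2 + 820×3 + 155×33 = 1780 + 5130 + 38336 + 2460 + 5115 = 52821
ΣP(Period 0)·Q(Period 0) = 303×5 + 1501×3 + 14668×2 + 678×3 + 125×33 = 1515 + 4503 + 29336 + 2034 + 4125 = 41513
Index = 52821 / 41513 × 100 = 127.2397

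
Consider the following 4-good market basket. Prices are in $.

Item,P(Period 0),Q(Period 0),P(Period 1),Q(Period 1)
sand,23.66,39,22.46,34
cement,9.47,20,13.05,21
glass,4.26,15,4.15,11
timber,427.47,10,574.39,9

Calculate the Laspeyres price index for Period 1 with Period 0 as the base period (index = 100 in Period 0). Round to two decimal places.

Laspeyres price index uses base-period quantities as weights.
ΣP(Period 1)·Q(Period 0) = 22.46×39 + 13.05×20 + 4.15×15 + 574.39×10 = 875.94 + 261 + 62.25 + 5743.9 = 6943.09
ΣP(Period 0)·Q(Period 0) = 23.66×39 + 9.47×20 + 4.26×15 + 427.47×10 = 922.74 + 189.4 + 63.9 + 4274.7 = 5450.74
Index = 6943.09 / 5450.74 × 100 = 127.3789

127.38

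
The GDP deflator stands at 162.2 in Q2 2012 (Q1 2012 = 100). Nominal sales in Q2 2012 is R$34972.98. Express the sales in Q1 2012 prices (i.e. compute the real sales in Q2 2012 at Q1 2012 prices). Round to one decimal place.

21561.6

Real = Nominal ÷ (Index/100) = 34972.98 ÷ (162.2/100)
     = 34972.98 ÷ 1.622 = 21561.6400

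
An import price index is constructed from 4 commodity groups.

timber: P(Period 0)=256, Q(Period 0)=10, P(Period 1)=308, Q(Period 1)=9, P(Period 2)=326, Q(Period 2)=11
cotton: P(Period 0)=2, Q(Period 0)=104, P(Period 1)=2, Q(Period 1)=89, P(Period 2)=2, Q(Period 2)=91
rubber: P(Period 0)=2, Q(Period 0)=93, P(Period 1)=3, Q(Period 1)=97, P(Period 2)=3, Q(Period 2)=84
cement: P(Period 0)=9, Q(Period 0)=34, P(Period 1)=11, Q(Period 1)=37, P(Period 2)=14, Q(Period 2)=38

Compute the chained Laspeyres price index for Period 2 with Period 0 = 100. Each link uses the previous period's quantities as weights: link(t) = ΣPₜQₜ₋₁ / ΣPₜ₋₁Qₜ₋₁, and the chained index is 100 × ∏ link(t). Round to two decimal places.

Link Period 0→Period 1:
ΣP(Period 1)Q(Period 0) = 308×10 + 2×104 + 3×93 + 11×34 = 3080 + 208 + 279 + 374 = 3941
ΣP(Period 0)Q(Period 0) = 256×10 + 2×104 + 2×93 + 9×34 = 2560 + 208 + 186 + 306 = 3260
link = 3941/3260 = 1.208896
Link Period 1→Period 2:
ΣP(Period 2)Q(Period 1) = 326×9 + 2×89 + 3×97 + 14×37 = 2934 + 178 + 291 + 518 = 3921
ΣP(Period 1)Q(Period 1) = 308×9 + 2×89 + 3×97 + 11×37 = 2772 + 178 + 291 + 407 = 3648
link = 3921/3648 = 1.074836
Chained index = 100 × 1.208896 × 1.074836 = 129.9364

129.94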